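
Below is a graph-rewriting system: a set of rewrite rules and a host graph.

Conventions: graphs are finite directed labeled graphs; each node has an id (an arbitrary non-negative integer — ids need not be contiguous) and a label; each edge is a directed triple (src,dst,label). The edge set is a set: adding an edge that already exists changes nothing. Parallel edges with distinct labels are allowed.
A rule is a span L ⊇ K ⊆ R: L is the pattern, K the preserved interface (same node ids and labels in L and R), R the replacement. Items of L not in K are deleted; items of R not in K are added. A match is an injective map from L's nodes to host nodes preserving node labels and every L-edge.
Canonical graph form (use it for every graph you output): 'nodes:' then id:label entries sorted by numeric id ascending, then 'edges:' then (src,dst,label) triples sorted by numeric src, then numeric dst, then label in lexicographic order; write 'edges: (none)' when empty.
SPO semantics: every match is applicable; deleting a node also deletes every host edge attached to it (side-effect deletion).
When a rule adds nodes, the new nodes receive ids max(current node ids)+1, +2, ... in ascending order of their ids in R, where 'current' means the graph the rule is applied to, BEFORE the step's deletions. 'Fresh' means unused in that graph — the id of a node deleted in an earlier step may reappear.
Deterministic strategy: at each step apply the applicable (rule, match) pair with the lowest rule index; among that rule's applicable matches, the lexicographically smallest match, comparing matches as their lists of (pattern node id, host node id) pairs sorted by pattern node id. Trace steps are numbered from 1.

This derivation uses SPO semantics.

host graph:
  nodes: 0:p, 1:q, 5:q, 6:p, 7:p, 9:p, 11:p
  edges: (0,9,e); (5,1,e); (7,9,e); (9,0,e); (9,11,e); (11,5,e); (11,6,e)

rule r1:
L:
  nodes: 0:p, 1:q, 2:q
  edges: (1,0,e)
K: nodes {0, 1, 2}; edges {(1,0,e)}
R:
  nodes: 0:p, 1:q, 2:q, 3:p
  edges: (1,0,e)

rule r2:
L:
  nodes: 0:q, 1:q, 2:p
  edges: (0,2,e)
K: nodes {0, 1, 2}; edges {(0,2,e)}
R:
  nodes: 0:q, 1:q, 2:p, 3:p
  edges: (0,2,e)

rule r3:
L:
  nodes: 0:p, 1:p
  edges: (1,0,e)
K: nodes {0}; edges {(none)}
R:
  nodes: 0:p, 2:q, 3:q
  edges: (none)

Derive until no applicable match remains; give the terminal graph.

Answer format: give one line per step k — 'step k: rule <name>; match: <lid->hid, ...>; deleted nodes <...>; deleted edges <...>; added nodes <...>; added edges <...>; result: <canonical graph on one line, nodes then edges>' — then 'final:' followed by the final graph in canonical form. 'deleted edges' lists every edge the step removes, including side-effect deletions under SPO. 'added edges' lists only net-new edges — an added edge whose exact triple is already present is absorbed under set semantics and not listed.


step 1: rule r3; match: 0->0, 1->9; deleted nodes 9; deleted edges (0,9,e); (7,9,e); (9,0,e); (9,11,e); added nodes 12, 13; added edges (none); result: nodes: 0:p, 1:q, 5:q, 6:p, 7:p, 11:p, 12:q, 13:q edges: (5,1,e); (11,5,e); (11,6,e)
step 2: rule r3; match: 0->6, 1->11; deleted nodes 11; deleted edges (11,5,e); (11,6,e); added nodes 14, 15; added edges (none); result: nodes: 0:p, 1:q, 5:q, 6:p, 7:p, 12:q, 13:q, 14:q, 15:q edges: (5,1,e)
final:
nodes: 0:p, 1:q, 5:q, 6:p, 7:p, 12:q, 13:q, 14:q, 15:q
edges: (5,1,e)


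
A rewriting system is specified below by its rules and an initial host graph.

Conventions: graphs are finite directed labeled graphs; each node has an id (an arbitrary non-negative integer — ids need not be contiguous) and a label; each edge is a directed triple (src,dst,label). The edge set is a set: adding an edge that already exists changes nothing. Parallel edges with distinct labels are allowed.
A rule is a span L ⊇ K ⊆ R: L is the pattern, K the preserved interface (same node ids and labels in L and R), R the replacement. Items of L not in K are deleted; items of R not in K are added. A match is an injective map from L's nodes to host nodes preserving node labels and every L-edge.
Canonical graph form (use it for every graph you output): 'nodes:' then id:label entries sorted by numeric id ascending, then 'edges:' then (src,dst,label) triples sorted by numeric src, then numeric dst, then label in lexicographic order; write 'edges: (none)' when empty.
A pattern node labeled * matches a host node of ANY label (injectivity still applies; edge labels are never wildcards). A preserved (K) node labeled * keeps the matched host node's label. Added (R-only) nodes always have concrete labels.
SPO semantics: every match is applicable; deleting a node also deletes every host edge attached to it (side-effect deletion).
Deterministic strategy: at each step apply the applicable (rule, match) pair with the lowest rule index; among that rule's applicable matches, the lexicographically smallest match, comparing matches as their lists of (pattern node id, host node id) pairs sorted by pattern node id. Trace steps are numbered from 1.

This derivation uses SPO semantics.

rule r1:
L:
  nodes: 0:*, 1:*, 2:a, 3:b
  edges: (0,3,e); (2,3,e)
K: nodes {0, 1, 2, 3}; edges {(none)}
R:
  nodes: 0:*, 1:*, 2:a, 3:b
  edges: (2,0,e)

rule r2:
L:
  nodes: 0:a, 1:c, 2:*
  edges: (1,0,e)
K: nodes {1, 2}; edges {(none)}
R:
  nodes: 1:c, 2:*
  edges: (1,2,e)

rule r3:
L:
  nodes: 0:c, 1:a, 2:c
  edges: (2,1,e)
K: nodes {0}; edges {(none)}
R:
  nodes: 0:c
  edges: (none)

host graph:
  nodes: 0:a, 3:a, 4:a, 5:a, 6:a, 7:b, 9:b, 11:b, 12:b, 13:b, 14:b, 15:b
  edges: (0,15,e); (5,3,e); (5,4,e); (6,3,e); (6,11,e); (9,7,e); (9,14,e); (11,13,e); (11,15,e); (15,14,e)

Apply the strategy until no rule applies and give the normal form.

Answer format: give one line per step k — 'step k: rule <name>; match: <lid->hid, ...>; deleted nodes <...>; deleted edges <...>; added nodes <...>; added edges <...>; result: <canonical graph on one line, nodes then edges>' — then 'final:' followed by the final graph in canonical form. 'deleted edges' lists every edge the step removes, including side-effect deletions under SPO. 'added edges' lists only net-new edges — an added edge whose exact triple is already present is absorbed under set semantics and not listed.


step 1: rule r1; match: 0->11, 1->3, 2->0, 3->15; deleted nodes (none); deleted edges (0,15,e); (11,15,e); added nodes (none); added edges (0,11,e); result: nodes: 0:a, 3:a, 4:a, 5:a, 6:a, 7:b, 9:b, 11:b, 12:b, 13:b, 14:b, 15:b edges: (0,11,e); (5,3,e); (5,4,e); (6,3,e); (6,11,e); (9,7,e); (9,14,e); (11,13,e); (15,14,e)
step 2: rule r1; match: 0->0, 1->3, 2->6, 3->11; deleted nodes (none); deleted edges (0,11,e); (6,11,e); added nodes (none); added edges (6,0,e); result: nodes: 0:a, 3:a, 4:a, 5:a, 6:a, 7:b, 9:b, 11:b, 12:b, 13:b, 14:b, 15:b edges: (5,3,e); (5,4,e); (6,0,e); (6,3,e); (9,7,e); (9,14,e); (11,13,e); (15,14,e)
final:
nodes: 0:a, 3:a, 4:a, 5:a, 6:a, 7:b, 9:b, 11:b, 12:b, 13:b, 14:b, 15:b
edges: (5,3,e); (5,4,e); (6,0,e); (6,3,e); (9,7,e); (9,14,e); (11,13,e); (15,14,e)


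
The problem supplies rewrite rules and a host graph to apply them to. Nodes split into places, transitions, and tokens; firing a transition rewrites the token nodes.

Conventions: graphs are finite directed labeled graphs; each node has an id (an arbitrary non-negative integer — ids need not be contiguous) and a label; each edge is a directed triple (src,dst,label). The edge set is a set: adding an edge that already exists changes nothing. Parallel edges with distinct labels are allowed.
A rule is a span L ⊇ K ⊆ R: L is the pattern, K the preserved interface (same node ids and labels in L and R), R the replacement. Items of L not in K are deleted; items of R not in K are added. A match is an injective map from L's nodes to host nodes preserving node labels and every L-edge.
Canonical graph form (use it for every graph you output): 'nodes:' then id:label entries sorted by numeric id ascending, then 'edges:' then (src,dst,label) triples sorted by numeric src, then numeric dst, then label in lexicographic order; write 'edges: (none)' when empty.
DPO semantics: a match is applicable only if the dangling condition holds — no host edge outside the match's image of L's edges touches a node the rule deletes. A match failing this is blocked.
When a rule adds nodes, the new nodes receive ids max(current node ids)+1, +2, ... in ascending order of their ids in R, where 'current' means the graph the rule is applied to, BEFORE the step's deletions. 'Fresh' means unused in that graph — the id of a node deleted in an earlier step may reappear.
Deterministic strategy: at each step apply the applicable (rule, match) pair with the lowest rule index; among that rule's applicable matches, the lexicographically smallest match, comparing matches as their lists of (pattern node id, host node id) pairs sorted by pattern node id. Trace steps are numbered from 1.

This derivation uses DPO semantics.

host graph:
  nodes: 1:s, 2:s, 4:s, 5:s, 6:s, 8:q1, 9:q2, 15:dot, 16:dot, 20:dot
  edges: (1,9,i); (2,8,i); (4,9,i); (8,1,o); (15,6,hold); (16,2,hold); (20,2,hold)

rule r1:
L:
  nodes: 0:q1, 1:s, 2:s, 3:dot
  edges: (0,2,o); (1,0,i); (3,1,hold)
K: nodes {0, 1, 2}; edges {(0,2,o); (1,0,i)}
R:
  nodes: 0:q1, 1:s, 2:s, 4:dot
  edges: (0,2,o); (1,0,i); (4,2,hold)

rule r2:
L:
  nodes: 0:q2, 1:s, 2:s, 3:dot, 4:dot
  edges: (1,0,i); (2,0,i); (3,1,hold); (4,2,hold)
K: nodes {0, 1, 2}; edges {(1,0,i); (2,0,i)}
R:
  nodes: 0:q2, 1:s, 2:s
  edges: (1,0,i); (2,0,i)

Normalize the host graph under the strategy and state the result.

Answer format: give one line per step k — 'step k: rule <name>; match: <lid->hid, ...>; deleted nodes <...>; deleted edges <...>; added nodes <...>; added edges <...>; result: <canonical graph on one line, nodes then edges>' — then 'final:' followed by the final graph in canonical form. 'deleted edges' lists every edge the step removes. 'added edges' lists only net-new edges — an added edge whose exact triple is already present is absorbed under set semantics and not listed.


step 1: rule r1; match: 0->8, 1->2, 2->1, 3->16; deleted nodes 16; deleted edges (16,2,hold); added nodes 21; added edges (21,1,hold); result: nodes: 1:s, 2:s, 4:s, 5:s, 6:s, 8:q1, 9:q2, 15:dot, 20:dot, 21:dot edges: (1,9,i); (2,8,i); (4,9,i); (8,1,o); (15,6,hold); (20,2,hold); (21,1,hold)
step 2: rule r1; match: 0->8, 1->2, 2->1, 3->20; deleted nodes 20; deleted edges (20,2,hold); added nodes 22; added edges (22,1,hold); result: nodes: 1:s, 2:s, 4:s, 5:s, 6:s, 8:q1, 9:q2, 15:dot, 21:dot, 22:dot edges: (1,9,i); (2,8,i); (4,9,i); (8,1,o); (15,6,hold); (21,1,hold); (22,1,hold)
final:
nodes: 1:s, 2:s, 4:s, 5:s, 6:s, 8:q1, 9:q2, 15:dot, 21:dot, 22:dot
edges: (1,9,i); (2,8,i); (4,9,i); (8,1,o); (15,6,hold); (21,1,hold); (22,1,hold)


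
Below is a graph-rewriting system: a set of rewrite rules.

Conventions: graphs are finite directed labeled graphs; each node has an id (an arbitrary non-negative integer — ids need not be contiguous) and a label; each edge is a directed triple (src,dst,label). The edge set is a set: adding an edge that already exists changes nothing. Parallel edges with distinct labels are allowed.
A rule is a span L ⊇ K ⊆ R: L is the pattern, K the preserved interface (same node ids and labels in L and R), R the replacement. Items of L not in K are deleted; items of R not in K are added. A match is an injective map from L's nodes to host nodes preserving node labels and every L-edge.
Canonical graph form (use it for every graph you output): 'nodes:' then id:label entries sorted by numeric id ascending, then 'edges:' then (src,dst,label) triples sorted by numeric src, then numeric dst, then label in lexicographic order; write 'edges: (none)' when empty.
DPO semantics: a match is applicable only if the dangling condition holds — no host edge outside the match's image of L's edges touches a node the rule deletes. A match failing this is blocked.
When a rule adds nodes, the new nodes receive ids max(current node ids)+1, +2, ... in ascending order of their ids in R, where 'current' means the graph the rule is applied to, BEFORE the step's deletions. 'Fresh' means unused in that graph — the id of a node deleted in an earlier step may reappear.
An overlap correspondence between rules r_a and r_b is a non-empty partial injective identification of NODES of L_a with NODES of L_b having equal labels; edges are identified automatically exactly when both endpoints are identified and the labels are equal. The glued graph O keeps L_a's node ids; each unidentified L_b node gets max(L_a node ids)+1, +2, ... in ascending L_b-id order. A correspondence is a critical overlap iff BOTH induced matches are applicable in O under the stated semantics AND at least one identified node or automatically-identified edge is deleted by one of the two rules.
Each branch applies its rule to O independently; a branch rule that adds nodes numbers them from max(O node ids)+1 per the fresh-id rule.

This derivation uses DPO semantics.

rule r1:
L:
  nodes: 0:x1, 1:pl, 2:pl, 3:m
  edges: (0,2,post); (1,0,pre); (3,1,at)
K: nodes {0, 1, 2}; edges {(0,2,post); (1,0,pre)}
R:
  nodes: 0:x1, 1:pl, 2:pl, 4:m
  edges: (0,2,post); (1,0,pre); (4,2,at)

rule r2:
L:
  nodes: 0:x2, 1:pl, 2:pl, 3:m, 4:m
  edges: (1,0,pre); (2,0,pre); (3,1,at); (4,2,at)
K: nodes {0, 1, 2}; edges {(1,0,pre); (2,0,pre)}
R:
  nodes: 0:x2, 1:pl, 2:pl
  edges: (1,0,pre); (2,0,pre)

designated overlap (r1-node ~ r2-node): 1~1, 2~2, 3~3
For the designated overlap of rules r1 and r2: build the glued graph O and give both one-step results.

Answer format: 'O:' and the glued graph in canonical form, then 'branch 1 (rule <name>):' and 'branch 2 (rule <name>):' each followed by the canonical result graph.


O:
nodes: 0:x1, 1:pl, 2:pl, 3:m, 4:x2, 5:m
edges: (0,2,post); (1,0,pre); (1,4,pre); (2,4,pre); (3,1,at); (5,2,at)
branch 1 (rule r1):
nodes: 0:x1, 1:pl, 2:pl, 4:x2, 5:m, 6:m
edges: (0,2,post); (1,0,pre); (1,4,pre); (2,4,pre); (5,2,at); (6,2,at)
branch 2 (rule r2):
nodes: 0:x1, 1:pl, 2:pl, 4:x2
edges: (0,2,post); (1,0,pre); (1,4,pre); (2,4,pre)


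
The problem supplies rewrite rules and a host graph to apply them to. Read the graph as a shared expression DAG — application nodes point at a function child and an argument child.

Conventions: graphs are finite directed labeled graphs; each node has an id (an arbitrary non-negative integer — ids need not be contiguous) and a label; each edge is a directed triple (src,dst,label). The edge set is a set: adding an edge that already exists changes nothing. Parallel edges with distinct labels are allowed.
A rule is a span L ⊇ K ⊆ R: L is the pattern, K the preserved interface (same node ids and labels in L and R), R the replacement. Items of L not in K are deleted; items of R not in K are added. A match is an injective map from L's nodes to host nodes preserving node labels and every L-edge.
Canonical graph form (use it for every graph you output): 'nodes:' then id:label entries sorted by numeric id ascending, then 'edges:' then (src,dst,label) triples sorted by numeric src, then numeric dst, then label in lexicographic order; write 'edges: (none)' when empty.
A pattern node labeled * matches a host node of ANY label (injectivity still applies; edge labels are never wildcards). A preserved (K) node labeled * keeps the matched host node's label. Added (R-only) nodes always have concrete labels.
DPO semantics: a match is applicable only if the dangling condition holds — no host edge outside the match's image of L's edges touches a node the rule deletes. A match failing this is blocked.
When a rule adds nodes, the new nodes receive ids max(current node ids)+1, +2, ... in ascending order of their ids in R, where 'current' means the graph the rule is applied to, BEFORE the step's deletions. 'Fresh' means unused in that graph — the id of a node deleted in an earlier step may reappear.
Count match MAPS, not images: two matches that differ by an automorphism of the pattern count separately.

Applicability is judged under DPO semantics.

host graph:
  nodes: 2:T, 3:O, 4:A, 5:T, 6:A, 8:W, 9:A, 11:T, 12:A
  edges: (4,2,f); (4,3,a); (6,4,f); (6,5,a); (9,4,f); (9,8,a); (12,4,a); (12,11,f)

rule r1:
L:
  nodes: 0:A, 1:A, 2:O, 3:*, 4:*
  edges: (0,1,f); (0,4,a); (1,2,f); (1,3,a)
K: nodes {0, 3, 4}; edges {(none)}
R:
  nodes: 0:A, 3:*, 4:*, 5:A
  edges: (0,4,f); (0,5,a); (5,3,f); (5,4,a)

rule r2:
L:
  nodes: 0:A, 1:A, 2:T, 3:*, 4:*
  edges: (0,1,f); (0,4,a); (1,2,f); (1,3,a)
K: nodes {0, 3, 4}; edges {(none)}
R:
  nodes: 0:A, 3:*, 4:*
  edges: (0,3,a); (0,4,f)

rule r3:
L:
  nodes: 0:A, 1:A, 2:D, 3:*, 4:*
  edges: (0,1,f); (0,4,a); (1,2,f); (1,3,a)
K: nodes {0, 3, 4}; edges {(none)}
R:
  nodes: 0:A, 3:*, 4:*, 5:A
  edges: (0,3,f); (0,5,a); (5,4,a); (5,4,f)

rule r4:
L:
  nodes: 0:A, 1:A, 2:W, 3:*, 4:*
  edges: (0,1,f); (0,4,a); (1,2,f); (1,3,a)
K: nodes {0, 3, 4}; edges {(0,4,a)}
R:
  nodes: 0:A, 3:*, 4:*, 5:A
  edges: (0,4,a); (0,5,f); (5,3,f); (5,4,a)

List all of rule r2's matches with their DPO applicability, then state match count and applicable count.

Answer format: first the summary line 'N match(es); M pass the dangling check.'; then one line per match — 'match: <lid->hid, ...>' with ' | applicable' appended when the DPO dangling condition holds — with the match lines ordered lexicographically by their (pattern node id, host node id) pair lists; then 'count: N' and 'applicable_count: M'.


2 match(es); 0 pass the dangling check.
match: 0->6, 1->4, 2->2, 3->3, 4->5
match: 0->9, 1->4, 2->2, 3->3, 4->8
count: 2
applicable_count: 0


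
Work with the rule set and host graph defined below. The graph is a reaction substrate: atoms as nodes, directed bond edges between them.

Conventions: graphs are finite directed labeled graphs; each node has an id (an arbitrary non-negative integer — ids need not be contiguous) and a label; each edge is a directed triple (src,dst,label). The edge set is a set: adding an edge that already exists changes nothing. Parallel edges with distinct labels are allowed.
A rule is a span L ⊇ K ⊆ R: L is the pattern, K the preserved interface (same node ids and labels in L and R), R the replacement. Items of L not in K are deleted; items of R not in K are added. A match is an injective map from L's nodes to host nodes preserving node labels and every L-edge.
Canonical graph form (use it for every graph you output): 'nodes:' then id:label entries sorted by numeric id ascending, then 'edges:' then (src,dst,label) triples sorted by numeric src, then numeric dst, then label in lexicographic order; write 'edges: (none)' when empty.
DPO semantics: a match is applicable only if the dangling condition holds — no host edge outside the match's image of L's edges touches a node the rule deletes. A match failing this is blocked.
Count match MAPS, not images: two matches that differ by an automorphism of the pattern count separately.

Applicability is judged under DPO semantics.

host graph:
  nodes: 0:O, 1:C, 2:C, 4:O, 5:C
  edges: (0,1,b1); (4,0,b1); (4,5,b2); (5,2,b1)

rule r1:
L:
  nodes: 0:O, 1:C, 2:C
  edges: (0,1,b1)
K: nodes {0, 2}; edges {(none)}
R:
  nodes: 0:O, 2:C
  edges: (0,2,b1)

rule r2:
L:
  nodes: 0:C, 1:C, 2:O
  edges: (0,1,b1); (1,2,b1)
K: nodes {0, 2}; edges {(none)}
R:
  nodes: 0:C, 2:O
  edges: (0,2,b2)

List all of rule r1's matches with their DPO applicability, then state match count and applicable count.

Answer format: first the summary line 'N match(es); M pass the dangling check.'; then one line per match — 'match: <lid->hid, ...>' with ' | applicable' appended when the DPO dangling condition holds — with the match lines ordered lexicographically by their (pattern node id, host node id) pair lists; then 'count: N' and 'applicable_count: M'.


2 match(es); 2 pass the dangling check.
match: 0->0, 1->1, 2->2 | applicable
match: 0->0, 1->1, 2->5 | applicable
count: 2
applicable_count: 2


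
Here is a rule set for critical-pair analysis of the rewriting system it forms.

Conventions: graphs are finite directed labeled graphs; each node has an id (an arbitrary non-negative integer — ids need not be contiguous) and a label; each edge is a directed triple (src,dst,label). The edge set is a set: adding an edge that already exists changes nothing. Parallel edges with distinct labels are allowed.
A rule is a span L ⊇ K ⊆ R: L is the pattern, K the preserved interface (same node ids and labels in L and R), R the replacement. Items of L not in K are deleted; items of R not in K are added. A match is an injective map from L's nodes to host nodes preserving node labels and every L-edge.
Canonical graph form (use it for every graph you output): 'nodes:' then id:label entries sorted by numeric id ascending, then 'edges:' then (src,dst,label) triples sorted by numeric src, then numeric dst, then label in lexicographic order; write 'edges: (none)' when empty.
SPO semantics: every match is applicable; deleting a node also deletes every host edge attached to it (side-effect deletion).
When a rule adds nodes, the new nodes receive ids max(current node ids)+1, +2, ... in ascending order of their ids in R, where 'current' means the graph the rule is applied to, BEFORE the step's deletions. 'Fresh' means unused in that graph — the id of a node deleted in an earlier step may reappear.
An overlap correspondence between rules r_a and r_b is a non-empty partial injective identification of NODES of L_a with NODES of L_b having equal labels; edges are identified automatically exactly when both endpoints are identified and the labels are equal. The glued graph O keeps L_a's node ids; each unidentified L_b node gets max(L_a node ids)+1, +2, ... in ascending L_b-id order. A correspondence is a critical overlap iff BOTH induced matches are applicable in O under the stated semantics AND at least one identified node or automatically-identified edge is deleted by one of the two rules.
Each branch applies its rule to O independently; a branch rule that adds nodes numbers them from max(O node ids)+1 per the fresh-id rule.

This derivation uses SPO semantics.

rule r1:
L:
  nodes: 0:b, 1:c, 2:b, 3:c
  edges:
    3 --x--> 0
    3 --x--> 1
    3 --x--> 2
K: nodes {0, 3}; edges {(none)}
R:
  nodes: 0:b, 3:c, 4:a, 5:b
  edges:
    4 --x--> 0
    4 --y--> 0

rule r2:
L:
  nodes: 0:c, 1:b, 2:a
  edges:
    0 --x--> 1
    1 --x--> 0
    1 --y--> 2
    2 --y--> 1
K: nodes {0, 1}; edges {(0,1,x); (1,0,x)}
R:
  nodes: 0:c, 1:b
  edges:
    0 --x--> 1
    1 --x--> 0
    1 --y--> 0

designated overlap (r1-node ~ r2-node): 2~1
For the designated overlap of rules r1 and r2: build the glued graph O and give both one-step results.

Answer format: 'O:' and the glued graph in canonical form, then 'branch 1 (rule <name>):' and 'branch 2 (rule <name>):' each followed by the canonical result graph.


O:
nodes: 0:b, 1:c, 2:b, 3:c, 4:c, 5:a
edges: (2,4,x); (2,5,y); (3,0,x); (3,1,x); (3,2,x); (4,2,x); (5,2,y)
branch 1 (rule r1):
nodes: 0:b, 3:c, 4:c, 5:a, 6:a, 7:b
edges: (6,0,x); (6,0,y)
branch 2 (rule r2):
nodes: 0:b, 1:c, 2:b, 3:c, 4:c
edges: (2,4,x); (2,4,y); (3,0,x); (3,1,x); (3,2,x); (4,2,x)


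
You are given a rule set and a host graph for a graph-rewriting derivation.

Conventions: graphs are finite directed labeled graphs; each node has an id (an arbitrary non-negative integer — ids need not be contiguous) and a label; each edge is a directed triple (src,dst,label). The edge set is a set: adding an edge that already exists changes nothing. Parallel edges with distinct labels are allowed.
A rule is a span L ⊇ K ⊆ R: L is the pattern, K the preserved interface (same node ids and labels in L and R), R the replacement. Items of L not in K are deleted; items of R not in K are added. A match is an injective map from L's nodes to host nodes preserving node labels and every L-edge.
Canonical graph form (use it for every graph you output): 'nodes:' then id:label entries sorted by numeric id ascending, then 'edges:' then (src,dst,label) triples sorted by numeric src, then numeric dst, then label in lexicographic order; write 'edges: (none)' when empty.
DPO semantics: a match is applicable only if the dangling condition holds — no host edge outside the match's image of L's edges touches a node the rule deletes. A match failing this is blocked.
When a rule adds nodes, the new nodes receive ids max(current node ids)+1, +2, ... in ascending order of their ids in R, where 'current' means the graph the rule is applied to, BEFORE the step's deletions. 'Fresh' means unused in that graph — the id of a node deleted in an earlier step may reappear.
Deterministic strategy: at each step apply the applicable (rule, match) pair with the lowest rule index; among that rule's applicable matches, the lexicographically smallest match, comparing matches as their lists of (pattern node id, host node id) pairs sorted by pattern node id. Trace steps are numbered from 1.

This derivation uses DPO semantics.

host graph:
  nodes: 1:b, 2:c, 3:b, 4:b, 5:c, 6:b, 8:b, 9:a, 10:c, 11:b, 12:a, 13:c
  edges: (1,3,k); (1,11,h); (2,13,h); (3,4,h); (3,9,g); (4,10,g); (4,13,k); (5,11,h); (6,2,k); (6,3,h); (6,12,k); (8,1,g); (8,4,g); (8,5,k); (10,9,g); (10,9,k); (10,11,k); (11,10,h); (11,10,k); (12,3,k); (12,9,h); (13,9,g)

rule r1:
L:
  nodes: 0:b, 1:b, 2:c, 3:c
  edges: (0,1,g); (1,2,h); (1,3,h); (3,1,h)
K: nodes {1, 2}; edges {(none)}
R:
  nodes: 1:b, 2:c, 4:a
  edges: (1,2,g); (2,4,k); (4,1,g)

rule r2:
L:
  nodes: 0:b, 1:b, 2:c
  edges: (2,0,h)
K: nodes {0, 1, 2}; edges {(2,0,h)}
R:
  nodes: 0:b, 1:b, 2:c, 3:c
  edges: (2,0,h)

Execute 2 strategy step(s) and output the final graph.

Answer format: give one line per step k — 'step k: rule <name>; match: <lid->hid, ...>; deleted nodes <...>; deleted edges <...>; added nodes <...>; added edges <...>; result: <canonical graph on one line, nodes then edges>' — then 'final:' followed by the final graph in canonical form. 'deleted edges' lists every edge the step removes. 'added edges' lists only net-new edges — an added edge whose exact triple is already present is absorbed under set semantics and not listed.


step 1: rule r2; match: 0->11, 1->1, 2->5; deleted nodes (none); deleted edges (none); added nodes 14; added edges (none); result: nodes: 1:b, 2:c, 3:b, 4:b, 5:c, 6:b, 8:b, 9:a, 10:c, 11:b, 12:a, 13:c, 14:c edges: (1,3,k); (1,11,h); (2,13,h); (3,4,h); (3,9,g); (4,10,g); (4,13,k); (5,11,h); (6,2,k); (6,3,h); (6,12,k); (8,1,g); (8,4,g); (8,5,k); (10,9,g); (10,9,k); (10,11,k); (11,10,h); (11,10,k); (12,3,k); (12,9,h); (13,9,g)
step 2: rule r2; match: 0->11, 1->1, 2->5; deleted nodes (none); deleted edges (none); added nodes 15; added edges (none); result: nodes: 1:b, 2:c, 3:b, 4:b, 5:c, 6:b, 8:b, 9:a, 10:c, 11:b, 12:a, 13:c, 14:c, 15:c edges: (1,3,k); (1,11,h); (2,13,h); (3,4,h); (3,9,g); (4,10,g); (4,13,k); (5,11,h); (6,2,k); (6,3,h); (6,12,k); (8,1,g); (8,4,g); (8,5,k); (10,9,g); (10,9,k); (10,11,k); (11,10,h); (11,10,k); (12,3,k); (12,9,h); (13,9,g)
final:
nodes: 1:b, 2:c, 3:b, 4:b, 5:c, 6:b, 8:b, 9:a, 10:c, 11:b, 12:a, 13:c, 14:c, 15:c
edges: (1,3,k); (1,11,h); (2,13,h); (3,4,h); (3,9,g); (4,10,g); (4,13,k); (5,11,h); (6,2,k); (6,3,h); (6,12,k); (8,1,g); (8,4,g); (8,5,k); (10,9,g); (10,9,k); (10,11,k); (11,10,h); (11,10,k); (12,3,k); (12,9,h); (13,9,g)


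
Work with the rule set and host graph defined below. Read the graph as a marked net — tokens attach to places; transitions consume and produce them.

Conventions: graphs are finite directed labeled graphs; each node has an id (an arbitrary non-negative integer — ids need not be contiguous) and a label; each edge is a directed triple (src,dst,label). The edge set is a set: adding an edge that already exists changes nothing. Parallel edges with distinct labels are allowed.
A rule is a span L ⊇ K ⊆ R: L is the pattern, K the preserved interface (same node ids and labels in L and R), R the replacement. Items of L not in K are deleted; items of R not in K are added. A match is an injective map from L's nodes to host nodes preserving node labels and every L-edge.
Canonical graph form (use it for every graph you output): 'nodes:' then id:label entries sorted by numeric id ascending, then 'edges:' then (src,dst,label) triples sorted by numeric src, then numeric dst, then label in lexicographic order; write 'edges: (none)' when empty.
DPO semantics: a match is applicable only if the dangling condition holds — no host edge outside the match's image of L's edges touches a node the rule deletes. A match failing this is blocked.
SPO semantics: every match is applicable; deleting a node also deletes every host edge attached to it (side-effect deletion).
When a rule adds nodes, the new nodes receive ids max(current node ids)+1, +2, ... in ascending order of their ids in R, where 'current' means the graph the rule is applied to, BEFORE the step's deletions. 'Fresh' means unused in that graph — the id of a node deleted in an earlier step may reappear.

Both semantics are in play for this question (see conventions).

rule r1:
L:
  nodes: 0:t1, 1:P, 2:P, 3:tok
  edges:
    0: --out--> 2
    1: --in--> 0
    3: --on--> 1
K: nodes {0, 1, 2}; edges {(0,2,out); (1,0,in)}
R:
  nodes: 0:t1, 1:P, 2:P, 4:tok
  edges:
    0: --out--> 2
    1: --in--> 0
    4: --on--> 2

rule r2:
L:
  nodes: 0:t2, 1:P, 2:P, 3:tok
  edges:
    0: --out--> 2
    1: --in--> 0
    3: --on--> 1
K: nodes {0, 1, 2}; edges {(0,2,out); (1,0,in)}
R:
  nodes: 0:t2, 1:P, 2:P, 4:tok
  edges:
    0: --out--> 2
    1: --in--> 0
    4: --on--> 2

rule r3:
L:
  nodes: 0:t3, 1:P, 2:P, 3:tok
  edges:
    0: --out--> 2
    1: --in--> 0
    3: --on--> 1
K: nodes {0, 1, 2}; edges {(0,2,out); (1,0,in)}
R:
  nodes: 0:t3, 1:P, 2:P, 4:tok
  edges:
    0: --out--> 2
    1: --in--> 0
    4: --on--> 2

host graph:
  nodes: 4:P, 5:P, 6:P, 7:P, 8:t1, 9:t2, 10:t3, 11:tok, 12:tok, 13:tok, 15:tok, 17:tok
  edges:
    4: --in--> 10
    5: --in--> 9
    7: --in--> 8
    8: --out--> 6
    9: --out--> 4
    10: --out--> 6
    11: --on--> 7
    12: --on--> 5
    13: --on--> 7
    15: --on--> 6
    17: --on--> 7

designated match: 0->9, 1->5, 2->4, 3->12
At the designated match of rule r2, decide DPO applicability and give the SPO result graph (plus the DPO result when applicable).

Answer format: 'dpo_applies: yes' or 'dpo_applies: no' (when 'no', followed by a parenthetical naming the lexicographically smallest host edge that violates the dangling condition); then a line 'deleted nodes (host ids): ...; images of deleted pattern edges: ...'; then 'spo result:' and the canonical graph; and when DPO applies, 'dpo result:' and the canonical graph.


dpo_applies: yes
deleted nodes (host ids): 12; images of deleted pattern edges: (12,5,on)
spo result:
nodes: 4:P, 5:P, 6:P, 7:P, 8:t1, 9:t2, 10:t3, 11:tok, 13:tok, 15:tok, 17:tok, 18:tok
edges: (4,10,in); (5,9,in); (7,8,in); (8,6,out); (9,4,out); (10,6,out); (11,7,on); (13,7,on); (15,6,on); (17,7,on); (18,4,on)
dpo result:
nodes: 4:P, 5:P, 6:P, 7:P, 8:t1, 9:t2, 10:t3, 11:tok, 13:tok, 15:tok, 17:tok, 18:tok
edges: (4,10,in); (5,9,in); (7,8,in); (8,6,out); (9,4,out); (10,6,out); (11,7,on); (13,7,on); (15,6,on); (17,7,on); (18,4,on)


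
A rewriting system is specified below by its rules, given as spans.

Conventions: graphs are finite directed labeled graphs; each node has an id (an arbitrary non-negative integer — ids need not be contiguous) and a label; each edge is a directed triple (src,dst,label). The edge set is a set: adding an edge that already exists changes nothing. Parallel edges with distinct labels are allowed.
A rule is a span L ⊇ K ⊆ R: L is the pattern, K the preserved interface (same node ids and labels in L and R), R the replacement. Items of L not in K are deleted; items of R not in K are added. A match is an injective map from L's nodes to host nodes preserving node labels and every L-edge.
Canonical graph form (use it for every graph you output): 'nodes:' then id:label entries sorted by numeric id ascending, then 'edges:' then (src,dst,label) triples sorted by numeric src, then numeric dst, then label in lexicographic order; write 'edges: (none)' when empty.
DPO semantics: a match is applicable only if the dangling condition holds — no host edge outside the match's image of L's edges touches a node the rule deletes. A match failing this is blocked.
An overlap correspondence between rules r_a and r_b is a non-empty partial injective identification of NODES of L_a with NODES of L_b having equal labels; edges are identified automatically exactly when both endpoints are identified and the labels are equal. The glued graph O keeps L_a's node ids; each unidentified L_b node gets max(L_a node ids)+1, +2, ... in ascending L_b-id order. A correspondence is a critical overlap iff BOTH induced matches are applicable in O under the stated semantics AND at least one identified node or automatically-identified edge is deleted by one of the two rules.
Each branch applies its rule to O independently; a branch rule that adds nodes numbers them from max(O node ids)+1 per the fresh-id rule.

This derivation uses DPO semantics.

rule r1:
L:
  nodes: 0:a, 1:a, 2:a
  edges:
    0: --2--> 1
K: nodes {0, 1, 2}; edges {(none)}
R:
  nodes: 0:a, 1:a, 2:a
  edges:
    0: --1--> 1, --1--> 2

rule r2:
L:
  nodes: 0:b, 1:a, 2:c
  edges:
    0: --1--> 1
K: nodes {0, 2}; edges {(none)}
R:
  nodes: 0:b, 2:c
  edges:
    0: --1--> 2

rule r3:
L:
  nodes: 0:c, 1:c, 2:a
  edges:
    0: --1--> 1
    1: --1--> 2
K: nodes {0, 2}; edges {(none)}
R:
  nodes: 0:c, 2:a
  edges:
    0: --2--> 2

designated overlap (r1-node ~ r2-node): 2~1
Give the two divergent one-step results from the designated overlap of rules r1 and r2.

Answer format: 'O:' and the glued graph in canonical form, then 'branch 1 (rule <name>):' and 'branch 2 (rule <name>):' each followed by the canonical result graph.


O:
nodes: 0:a, 1:a, 2:a, 3:b, 4:c
edges: (0,1,2); (3,2,1)
branch 1 (rule r1):
nodes: 0:a, 1:a, 2:a, 3:b, 4:c
edges: (0,1,1); (0,2,1); (3,2,1)
branch 2 (rule r2):
nodes: 0:a, 1:a, 3:b, 4:c
edges: (0,1,2); (3,4,1)


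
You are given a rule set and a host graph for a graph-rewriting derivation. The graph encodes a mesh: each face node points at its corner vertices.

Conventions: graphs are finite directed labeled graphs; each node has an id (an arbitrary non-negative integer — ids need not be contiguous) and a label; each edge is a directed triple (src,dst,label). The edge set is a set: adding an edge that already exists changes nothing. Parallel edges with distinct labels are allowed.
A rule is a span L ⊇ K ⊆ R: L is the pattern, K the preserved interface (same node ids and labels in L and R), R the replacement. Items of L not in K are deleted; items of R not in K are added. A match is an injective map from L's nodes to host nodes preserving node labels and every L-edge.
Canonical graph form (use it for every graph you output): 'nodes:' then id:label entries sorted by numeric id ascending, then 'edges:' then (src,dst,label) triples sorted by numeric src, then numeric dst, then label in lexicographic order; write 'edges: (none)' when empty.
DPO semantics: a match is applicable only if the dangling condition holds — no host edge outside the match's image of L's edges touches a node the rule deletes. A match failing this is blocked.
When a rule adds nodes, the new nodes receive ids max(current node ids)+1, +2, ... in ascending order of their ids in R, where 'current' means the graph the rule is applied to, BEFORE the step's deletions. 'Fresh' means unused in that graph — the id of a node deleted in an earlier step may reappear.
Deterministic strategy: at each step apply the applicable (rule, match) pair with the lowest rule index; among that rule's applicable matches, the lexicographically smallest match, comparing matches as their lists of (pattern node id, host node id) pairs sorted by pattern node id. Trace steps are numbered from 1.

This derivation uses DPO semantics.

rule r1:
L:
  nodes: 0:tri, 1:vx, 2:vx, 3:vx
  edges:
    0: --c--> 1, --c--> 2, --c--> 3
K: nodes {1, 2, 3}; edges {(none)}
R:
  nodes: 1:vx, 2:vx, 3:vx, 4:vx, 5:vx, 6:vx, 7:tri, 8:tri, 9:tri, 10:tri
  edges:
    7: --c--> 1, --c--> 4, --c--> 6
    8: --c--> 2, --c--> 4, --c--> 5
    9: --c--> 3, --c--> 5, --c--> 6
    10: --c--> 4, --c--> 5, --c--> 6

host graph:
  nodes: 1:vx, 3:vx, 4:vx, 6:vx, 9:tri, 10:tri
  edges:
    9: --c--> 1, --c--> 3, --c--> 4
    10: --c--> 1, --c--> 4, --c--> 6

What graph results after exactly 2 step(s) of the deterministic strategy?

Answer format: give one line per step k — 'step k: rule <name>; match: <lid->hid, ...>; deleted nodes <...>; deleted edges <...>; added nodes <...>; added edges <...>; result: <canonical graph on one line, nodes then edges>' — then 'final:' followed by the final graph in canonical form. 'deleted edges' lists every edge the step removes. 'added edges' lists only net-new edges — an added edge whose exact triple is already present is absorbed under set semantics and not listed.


step 1: rule r1; match: 0->9, 1->1, 2->3, 3->4; deleted nodes 9; deleted edges (9,1,c); (9,3,c); (9,4,c); added nodes 11, 12, 13, 14, 15, 16, 17; added edges (14,1,c); (14,11,c); (14,13,c); (15,3,c); (15,11,c); (15,12,c); (16,4,c); (16,12,c); (16,13,c); (17,11,c); (17,12,c); (17,13,c); result: nodes: 1:vx, 3:vx, 4:vx, 6:vx, 10:tri, 11:vx, 12:vx, 13:vx, 14:tri, 15:tri, 16:tri, 17:tri edges: (10,1,c); (10,4,c); (10,6,c); (14,1,c); (14,11,c); (14,13,c); (15,3,c); (15,11,c); (15,12,c); (16,4,c); (16,12,c); (16,13,c); (17,11,c); (17,12,c); (17,13,c)
step 2: rule r1; match: 0->10, 1->1, 2->4, 3->6; deleted nodes 10; deleted edges (10,1,c); (10,4,c); (10,6,c); added nodes 18, 19, 20, 21, 22, 23, 24; added edges (21,1,c); (21,18,c); (21,20,c); (22,4,c); (22,18,c); (22,19,c); (23,6,c); (23,19,c); (23,20,c); (24,18,c); (24,19,c); (24,20,c); result: nodes: 1:vx, 3:vx, 4:vx, 6:vx, 11:vx, 12:vx, 13:vx, 14:tri, 15:tri, 16:tri, 17:tri, 18:vx, 19:vx, 20:vx, 21:tri, 22:tri, 23:tri, 24:tri edges: (14,1,c); (14,11,c); (14,13,c); (15,3,c); (15,11,c); (15,12,c); (16,4,c); (16,12,c); (16,13,c); (17,11,c); (17,12,c); (17,13,c); (21,1,c); (21,18,c); (21,20,c); (22,4,c); (22,18,c); (22,19,c); (23,6,c); (23,19,c); (23,20,c); (24,18,c); (24,19,c); (24,20,c)
final:
nodes: 1:vx, 3:vx, 4:vx, 6:vx, 11:vx, 12:vx, 13:vx, 14:tri, 15:tri, 16:tri, 17:tri, 18:vx, 19:vx, 20:vx, 21:tri, 22:tri, 23:tri, 24:tri
edges: (14,1,c); (14,11,c); (14,13,c); (15,3,c); (15,11,c); (15,12,c); (16,4,c); (16,12,c); (16,13,c); (17,11,c); (17,12,c); (17,13,c); (21,1,c); (21,18,c); (21,20,c); (22,4,c); (22,18,c); (22,19,c); (23,6,c); (23,19,c); (23,20,c); (24,18,c); (24,19,c); (24,20,c)


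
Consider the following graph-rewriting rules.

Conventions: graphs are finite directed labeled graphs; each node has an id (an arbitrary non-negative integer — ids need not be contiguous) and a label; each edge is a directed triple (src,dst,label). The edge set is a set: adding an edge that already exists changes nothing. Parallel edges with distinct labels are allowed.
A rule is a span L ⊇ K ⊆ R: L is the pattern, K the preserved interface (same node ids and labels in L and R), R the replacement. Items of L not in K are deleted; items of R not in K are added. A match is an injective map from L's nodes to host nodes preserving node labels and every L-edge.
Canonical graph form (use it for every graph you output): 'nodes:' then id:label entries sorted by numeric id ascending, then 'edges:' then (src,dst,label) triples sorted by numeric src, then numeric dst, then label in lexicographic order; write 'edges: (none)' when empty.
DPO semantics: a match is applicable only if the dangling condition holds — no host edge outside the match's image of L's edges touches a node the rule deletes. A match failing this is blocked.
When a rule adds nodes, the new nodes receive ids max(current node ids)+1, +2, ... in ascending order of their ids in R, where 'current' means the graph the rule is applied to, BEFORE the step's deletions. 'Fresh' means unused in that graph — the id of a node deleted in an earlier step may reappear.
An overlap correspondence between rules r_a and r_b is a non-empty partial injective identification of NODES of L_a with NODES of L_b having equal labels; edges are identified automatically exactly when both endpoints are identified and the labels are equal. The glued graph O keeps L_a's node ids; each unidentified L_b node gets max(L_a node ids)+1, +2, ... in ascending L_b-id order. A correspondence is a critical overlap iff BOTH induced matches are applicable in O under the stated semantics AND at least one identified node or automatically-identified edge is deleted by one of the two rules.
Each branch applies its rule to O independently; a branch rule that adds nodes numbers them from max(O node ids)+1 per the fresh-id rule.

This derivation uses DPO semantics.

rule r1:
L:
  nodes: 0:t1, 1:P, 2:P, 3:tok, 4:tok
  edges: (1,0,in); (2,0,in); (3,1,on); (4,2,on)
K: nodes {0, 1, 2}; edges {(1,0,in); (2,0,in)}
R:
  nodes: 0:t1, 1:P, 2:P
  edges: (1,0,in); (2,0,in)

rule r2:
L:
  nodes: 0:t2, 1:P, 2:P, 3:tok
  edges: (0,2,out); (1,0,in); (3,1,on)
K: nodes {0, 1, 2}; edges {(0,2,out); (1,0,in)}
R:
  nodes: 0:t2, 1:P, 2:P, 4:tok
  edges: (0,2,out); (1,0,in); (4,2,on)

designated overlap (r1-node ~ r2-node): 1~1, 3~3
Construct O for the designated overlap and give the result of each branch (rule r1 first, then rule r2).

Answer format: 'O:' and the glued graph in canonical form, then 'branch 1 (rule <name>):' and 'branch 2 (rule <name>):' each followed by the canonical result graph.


O:
nodes: 0:t1, 1:P, 2:P, 3:tok, 4:tok, 5:t2, 6:P
edges: (1,0,in); (1,5,in); (2,0,in); (3,1,on); (4,2,on); (5,6,out)
branch 1 (rule r1):
nodes: 0:t1, 1:P, 2:P, 5:t2, 6:P
edges: (1,0,in); (1,5,in); (2,0,in); (5,6,out)
branch 2 (rule r2):
nodes: 0:t1, 1:P, 2:P, 4:tok, 5:t2, 6:P, 7:tok
edges: (1,0,in); (1,5,in); (2,0,in); (4,2,on); (5,6,out); (7,6,on)
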